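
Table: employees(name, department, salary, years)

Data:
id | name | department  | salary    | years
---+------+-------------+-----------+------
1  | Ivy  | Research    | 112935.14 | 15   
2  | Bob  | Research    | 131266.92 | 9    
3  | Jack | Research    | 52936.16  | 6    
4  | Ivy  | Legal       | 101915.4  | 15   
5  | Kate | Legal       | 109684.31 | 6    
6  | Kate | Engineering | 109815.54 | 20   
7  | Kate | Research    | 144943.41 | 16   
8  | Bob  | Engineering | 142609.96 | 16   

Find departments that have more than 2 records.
SELECT department, COUNT(*) as cnt
FROM employees
GROUP BY department
HAVING COUNT(*) > 2

Result:
  Research: 4

Note: HAVING filters groups after aggregation, WHERE filters rows before.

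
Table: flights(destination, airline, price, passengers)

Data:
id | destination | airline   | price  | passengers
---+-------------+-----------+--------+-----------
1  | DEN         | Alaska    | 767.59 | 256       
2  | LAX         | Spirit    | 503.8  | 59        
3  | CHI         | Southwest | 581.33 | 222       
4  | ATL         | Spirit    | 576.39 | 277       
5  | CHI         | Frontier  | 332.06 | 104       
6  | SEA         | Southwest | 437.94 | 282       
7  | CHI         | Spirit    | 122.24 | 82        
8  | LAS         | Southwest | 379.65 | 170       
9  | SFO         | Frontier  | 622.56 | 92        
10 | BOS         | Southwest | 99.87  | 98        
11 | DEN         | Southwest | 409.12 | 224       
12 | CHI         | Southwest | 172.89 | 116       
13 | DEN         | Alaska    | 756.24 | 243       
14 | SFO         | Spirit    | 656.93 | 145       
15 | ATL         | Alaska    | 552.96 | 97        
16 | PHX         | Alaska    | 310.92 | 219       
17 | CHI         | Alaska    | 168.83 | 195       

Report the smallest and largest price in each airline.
SELECT airline, MIN(price), MAX(price)
FROM flights
GROUP BY airline

Result:
  Alaska: min=168.83, max=767.59
  Frontier: min=332.06, max=622.56
  Southwest: min=99.87, max=581.33
  Spirit: min=122.24, max=656.93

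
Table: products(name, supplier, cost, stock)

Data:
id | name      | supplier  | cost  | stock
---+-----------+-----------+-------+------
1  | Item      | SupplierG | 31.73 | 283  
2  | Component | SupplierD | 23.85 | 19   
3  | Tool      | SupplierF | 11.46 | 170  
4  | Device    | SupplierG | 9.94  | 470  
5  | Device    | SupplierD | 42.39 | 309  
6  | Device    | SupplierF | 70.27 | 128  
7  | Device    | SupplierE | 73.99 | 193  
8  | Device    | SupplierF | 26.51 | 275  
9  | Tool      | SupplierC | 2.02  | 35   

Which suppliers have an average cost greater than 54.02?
SELECT supplier, AVG(cost)
FROM products
GROUP BY supplier
HAVING AVG(cost) > 54.02

Result:
  SupplierE: avg=73.99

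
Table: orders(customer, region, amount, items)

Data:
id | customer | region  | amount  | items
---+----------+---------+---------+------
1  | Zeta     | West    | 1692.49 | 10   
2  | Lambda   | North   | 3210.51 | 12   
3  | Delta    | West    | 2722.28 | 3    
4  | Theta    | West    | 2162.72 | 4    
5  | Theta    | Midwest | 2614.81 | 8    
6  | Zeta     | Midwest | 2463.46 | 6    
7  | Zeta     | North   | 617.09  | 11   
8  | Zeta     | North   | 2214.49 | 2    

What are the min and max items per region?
SELECT region, MIN(items), MAX(items)
FROM orders
GROUP BY region

Result:
  Midwest: min=6, max=8
  North: min=2, max=12
  West: min=3, max=10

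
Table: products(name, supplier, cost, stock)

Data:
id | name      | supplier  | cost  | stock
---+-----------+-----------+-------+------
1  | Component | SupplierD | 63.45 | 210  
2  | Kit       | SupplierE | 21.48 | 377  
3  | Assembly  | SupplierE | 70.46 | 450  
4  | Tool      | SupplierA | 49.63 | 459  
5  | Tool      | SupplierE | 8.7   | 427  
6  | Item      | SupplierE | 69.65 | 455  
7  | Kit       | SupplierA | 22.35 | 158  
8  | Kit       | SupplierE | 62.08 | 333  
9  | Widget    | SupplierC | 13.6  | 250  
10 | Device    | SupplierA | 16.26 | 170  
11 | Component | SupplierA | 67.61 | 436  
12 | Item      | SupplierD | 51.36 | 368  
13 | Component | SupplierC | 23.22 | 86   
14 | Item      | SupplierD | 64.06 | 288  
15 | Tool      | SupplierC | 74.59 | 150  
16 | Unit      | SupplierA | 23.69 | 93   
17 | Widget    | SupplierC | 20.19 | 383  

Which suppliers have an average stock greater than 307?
SELECT supplier, AVG(stock)
FROM products
GROUP BY supplier
HAVING AVG(stock) > 307

Result:
  SupplierE: avg=408.40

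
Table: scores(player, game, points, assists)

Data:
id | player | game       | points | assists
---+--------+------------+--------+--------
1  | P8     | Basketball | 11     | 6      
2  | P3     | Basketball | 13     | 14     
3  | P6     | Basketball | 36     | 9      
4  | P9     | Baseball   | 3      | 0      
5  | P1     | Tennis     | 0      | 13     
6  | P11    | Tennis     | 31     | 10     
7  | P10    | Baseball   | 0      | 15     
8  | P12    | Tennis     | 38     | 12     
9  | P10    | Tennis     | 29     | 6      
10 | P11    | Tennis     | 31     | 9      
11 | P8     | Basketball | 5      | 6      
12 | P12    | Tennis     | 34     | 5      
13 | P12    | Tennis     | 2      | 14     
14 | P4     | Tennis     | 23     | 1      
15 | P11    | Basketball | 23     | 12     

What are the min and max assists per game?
SELECT game, MIN(assists), MAX(assists)
FROM scores
GROUP BY game

Result:
  Baseball: min=0, max=15
  Basketball: min=6, max=14
  Tennis: min=1, max=14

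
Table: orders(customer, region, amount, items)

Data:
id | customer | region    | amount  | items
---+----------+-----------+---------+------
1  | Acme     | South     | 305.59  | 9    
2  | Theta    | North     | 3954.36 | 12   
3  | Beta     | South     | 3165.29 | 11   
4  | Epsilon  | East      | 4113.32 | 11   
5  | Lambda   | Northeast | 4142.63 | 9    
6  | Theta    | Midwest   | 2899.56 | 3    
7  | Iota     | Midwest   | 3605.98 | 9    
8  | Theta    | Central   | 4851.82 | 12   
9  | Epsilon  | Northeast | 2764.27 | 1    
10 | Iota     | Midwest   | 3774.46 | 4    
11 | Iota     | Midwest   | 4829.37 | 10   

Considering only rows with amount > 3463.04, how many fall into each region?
SELECT region, COUNT(*)
FROM orders
WHERE amount > 3463.04
GROUP BY region

Note: WHERE filters rows before grouping.

Result:
  Central: 1
  East: 1
  Midwest: 3
  North: 1
  Northeast: 1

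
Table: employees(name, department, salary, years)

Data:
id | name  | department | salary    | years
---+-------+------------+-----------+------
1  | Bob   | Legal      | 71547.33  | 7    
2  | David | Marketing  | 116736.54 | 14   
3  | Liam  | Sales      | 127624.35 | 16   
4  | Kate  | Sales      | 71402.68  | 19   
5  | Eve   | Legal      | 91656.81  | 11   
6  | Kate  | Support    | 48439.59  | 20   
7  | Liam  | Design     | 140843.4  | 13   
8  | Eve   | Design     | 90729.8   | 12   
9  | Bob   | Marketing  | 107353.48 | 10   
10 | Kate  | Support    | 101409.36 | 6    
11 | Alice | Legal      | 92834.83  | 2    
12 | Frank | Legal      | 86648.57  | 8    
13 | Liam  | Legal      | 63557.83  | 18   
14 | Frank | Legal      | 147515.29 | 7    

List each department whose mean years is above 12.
SELECT department, AVG(years)
FROM employees
GROUP BY department
HAVING AVG(years) > 12

Result:
  Design: avg=12.50
  Sales: avg=17.50
  Support: avg=13.00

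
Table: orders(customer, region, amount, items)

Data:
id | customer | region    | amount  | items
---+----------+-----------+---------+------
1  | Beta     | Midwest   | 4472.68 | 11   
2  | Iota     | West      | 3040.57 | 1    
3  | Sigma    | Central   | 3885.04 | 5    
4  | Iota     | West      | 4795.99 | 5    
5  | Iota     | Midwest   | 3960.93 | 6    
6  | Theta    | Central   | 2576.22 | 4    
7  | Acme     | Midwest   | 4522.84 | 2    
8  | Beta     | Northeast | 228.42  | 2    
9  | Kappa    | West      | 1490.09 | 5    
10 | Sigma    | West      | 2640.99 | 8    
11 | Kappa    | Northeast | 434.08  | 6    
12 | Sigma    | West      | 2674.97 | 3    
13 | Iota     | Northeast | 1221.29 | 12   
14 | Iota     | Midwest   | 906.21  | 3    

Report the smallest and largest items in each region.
SELECT region, MIN(items), MAX(items)
FROM orders
GROUP BY region

Result:
  Central: min=4, max=5
  Midwest: min=2, max=11
  Northeast: min=2, max=12
  West: min=1, max=8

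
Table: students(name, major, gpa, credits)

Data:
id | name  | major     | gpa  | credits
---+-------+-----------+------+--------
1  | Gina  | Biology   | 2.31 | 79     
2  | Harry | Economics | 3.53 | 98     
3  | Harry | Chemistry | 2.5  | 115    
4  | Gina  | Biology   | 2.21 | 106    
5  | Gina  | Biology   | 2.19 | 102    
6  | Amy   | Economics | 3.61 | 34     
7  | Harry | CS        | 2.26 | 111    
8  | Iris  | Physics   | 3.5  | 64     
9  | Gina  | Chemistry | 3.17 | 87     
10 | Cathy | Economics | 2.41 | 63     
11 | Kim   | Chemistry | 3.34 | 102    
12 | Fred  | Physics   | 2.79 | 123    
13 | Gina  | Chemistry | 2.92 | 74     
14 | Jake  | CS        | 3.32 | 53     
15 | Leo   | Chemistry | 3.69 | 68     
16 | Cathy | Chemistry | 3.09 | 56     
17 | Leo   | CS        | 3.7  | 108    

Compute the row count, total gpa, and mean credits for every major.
SELECT major,
       COUNT(*) as cnt,
       SUM(gpa) as total_gpa,
       AVG(credits) as avg_credits
FROM students
GROUP BY major

Result:
  Biology: 3 records, 6.71 total gpa, 95.67 avg credits
  CS: 3 records, 9.28 total gpa, 90.67 avg credits
  Chemistry: 6 records, 18.71 total gpa, 83.67 avg credits
  Economics: 3 records, 9.55 total gpa, 65.00 avg credits
  Physics: 2 records, 6.29 total gpa, 93.50 avg credits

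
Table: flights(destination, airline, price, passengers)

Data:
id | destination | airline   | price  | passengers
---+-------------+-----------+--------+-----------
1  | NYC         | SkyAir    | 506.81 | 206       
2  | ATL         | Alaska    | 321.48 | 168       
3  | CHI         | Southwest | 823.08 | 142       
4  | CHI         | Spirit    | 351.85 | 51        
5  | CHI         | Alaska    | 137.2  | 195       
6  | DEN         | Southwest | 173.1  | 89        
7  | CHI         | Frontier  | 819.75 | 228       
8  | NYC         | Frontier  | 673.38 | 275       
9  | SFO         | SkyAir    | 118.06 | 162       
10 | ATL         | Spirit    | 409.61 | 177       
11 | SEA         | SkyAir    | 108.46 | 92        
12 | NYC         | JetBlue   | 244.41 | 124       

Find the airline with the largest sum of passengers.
SELECT airline, SUM(passengers) as val
FROM flights
GROUP BY airline
ORDER BY val DESC
LIMIT 1

Result: Frontier with sum(passengers) = 503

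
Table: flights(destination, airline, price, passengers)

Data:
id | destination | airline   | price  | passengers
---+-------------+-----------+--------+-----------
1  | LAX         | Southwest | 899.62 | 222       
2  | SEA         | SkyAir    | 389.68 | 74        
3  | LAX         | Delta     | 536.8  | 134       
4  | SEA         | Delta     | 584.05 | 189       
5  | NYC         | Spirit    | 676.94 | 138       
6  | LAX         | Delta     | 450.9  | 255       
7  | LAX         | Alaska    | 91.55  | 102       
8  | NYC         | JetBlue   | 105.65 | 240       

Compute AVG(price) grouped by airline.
SELECT airline, AVG(price) as result
FROM flights
GROUP BY airline

Result:
  Alaska: 91.55
  Delta: 523.92
  JetBlue: 105.65
  SkyAir: 389.68
  Southwest: 899.62
  Spirit: 676.94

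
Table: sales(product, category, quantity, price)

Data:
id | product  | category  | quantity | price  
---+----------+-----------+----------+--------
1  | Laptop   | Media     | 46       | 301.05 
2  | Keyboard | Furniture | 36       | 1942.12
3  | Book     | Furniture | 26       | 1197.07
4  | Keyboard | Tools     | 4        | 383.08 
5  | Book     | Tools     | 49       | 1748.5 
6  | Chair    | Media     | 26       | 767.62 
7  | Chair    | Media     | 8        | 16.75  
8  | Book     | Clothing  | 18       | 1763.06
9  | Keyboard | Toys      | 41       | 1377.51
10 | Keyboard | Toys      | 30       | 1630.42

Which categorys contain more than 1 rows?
SELECT category, COUNT(*) as cnt
FROM sales
GROUP BY category
HAVING COUNT(*) > 1

Result:
  Furniture: 2
  Media: 3
  Tools: 2
  Toys: 2

Note: HAVING filters groups after aggregation, WHERE filters rows before.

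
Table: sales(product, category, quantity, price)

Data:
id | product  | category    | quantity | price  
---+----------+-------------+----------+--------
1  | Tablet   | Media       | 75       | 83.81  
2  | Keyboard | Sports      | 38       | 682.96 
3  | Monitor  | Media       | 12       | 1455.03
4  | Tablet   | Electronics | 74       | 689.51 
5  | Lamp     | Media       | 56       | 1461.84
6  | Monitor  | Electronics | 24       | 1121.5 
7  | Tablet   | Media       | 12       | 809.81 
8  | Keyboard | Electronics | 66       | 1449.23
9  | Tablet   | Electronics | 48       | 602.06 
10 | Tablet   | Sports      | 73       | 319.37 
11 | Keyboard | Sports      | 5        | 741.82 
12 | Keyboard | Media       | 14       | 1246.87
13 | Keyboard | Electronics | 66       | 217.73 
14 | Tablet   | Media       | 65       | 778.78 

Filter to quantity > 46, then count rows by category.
SELECT category, COUNT(*)
FROM sales
WHERE quantity > 46
GROUP BY category

Note: WHERE filters rows before grouping.

Result:
  Electronics: 4
  Media: 3
  Sports: 1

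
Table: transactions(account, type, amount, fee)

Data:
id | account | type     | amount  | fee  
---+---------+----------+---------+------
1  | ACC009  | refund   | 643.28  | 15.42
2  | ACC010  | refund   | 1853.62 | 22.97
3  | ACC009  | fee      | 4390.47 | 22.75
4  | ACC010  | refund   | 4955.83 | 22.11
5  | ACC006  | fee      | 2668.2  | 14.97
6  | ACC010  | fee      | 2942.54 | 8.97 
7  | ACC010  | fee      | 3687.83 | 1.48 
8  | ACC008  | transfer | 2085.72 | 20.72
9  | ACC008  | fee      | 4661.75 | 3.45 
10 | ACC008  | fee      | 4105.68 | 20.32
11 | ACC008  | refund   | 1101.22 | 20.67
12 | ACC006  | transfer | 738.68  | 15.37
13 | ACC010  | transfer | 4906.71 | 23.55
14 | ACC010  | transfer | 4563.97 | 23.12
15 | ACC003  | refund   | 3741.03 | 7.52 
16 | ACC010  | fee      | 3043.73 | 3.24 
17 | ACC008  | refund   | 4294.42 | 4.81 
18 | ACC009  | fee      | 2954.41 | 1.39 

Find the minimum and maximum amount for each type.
SELECT type, MIN(amount), MAX(amount)
FROM transactions
GROUP BY type

Result:
  fee: min=2668.20, max=4661.75
  refund: min=643.28, max=4955.83
  transfer: min=738.68, max=4906.71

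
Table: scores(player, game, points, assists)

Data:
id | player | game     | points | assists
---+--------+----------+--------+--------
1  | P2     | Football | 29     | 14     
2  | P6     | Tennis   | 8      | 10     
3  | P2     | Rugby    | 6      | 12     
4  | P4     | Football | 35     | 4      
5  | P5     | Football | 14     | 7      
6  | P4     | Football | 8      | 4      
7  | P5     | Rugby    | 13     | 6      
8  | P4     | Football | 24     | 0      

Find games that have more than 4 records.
SELECT game, COUNT(*) as cnt
FROM scores
GROUP BY game
HAVING COUNT(*) > 4

Result:
  Football: 5

Note: HAVING filters groups after aggregation, WHERE filters rows before.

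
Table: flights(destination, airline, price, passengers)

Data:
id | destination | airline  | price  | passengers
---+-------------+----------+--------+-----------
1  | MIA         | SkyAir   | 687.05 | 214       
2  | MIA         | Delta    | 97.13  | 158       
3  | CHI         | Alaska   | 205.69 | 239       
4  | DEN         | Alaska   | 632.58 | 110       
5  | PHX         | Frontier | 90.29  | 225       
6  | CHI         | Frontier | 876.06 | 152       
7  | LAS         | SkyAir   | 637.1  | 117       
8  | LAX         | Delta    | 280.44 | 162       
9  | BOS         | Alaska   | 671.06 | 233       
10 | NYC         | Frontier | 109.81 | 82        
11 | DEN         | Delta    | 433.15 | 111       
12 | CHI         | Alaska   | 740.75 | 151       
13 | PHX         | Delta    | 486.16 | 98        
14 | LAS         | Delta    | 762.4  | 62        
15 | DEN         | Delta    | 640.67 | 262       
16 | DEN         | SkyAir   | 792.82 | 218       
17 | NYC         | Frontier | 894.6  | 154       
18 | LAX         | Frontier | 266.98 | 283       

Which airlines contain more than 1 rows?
SELECT airline, COUNT(*) as cnt
FROM flights
GROUP BY airline
HAVING COUNT(*) > 1

Result:
  Alaska: 4
  Delta: 6
  Frontier: 5
  SkyAir: 3

Note: HAVING filters groups after aggregation, WHERE filters rows before.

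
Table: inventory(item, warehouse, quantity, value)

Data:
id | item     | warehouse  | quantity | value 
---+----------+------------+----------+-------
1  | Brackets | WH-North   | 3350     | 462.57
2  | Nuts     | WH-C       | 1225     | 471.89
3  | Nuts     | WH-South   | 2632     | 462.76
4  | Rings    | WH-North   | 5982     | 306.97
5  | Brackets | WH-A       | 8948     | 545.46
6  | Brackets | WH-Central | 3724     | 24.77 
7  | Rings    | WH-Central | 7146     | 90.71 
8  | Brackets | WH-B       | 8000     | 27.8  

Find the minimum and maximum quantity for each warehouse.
SELECT warehouse, MIN(quantity), MAX(quantity)
FROM inventory
GROUP BY warehouse

Result:
  WH-A: min=8948, max=8948
  WH-B: min=8000, max=8000
  WH-C: min=1225, max=1225
  WH-Central: min=3724, max=7146
  WH-North: min=3350, max=5982
  WH-South: min=2632, max=2632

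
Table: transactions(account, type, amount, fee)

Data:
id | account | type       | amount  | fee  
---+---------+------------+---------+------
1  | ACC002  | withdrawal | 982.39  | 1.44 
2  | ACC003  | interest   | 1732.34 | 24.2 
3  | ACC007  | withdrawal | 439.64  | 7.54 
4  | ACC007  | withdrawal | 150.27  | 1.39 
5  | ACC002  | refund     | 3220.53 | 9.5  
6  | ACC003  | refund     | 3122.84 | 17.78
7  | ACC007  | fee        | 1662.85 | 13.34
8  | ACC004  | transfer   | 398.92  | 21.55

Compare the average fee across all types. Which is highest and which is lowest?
SELECT type, AVG(fee)
FROM transactions
GROUP BY type
ORDER BY AVG(fee)

All groups:
  withdrawal: 3.46
  fee: 13.34
  refund: 13.64
  transfer: 21.55
  interest: 24.20

Highest: interest (24.20)
Lowest: withdrawal (3.46)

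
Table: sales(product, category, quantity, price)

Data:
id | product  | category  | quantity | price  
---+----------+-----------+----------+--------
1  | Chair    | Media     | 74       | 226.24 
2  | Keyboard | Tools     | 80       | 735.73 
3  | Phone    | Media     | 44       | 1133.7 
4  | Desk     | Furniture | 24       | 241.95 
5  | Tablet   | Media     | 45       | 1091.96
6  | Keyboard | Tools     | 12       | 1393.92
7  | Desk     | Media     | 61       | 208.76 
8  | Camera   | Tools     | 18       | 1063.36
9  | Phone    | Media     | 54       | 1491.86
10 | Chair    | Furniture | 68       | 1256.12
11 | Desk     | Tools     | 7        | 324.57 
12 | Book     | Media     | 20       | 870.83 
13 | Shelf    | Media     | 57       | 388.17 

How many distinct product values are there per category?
SELECT category, COUNT(DISTINCT product)
FROM sales
GROUP BY category

Result:
  Furniture: 2 distinct
  Media: 6 distinct
  Tools: 3 distinct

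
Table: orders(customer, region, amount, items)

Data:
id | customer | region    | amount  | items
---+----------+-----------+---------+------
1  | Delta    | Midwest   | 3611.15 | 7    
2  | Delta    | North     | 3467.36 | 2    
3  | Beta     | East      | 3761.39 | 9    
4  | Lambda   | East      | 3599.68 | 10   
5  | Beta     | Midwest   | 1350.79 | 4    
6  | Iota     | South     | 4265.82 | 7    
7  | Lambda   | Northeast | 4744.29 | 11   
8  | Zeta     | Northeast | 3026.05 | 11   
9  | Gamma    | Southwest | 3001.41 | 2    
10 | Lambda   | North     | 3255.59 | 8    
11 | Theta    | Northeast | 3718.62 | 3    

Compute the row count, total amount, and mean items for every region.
SELECT region,
       COUNT(*) as cnt,
       SUM(amount) as total_amount,
       AVG(items) as avg_items
FROM orders
GROUP BY region

Result:
  East: 2 records, 7361.07 total amount, 9.50 avg items
  Midwest: 2 records, 4961.94 total amount, 5.50 avg items
  North: 2 records, 6722.95 total amount, 5.00 avg items
  Northeast: 3 records, 11488.96 total amount, 8.33 avg items
  South: 1 records, 4265.82 total amount, 7.00 avg items
  Southwest: 1 records, 3001.41 total amount, 2.00 avg items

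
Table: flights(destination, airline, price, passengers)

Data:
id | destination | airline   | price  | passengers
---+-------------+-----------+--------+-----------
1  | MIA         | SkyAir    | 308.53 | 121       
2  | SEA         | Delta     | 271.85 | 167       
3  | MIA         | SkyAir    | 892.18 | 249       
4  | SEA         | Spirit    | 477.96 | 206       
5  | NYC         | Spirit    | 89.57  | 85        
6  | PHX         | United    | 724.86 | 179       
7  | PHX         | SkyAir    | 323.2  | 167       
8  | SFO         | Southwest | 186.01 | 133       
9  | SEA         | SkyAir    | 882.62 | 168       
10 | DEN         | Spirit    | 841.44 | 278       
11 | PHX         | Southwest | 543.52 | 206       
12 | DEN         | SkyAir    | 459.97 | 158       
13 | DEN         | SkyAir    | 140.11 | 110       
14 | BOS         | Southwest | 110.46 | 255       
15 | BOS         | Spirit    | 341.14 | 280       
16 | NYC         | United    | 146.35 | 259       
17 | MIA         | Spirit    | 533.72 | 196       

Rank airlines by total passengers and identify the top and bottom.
SELECT airline, SUM(passengers)
FROM flights
GROUP BY airline
ORDER BY SUM(passengers)

All groups:
  Delta: 167
  United: 438
  Southwest: 594
  SkyAir: 973
  Spirit: 1045

Highest: Spirit (1045)
Lowest: Delta (167)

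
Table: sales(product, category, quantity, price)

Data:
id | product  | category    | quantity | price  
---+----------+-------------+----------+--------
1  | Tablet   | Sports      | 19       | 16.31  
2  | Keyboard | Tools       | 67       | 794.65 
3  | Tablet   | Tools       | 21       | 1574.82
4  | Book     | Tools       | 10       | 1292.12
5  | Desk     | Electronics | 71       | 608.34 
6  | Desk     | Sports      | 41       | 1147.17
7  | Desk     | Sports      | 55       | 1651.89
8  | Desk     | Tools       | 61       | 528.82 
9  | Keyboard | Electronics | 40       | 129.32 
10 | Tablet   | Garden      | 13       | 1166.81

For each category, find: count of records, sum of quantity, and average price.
SELECT category,
       COUNT(*) as cnt,
       SUM(quantity) as total_quantity,
       AVG(price) as avg_price
FROM sales
GROUP BY category

Result:
  Electronics: 2 records, 111 total quantity, 368.83 avg price
  Garden: 1 records, 13 total quantity, 1166.81 avg price
  Sports: 3 records, 115 total quantity, 938.46 avg price
  Tools: 4 records, 159 total quantity, 1047.60 avg price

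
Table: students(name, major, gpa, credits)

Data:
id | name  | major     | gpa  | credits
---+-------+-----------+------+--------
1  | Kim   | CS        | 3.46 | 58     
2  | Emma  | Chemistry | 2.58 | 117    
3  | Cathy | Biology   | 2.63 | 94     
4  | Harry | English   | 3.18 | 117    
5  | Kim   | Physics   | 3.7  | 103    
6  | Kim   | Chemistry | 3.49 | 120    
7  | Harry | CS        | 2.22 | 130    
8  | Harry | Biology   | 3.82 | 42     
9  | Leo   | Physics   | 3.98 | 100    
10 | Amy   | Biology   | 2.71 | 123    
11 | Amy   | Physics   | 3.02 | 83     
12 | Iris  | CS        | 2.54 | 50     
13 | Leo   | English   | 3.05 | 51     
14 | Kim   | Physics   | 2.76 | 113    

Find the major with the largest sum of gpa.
SELECT major, SUM(gpa) as val
FROM students
GROUP BY major
ORDER BY val DESC
LIMIT 1

Result: Physics with sum(gpa) = 13.46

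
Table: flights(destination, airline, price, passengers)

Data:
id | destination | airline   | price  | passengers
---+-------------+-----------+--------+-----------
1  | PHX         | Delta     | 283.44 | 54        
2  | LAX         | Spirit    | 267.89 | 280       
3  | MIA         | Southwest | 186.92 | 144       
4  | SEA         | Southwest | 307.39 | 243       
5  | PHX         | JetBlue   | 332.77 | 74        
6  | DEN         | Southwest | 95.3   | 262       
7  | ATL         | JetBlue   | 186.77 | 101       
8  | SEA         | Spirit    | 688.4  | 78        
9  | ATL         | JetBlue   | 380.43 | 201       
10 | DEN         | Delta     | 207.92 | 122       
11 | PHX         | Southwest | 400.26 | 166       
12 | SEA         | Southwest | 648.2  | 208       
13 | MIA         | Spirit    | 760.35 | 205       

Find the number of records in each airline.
SELECT airline, COUNT(*) as count
FROM flights
GROUP BY airline

Result:
  Delta: 2
  JetBlue: 3
  Southwest: 5
  Spirit: 3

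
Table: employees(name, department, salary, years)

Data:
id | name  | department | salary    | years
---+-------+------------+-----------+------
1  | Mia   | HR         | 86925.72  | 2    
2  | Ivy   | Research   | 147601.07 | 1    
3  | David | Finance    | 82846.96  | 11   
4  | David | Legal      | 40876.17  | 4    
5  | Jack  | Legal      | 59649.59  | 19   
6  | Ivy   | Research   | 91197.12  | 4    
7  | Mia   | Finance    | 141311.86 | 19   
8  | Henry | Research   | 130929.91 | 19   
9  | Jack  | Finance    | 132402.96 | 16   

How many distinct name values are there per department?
SELECT department, COUNT(DISTINCT name)
FROM employees
GROUP BY department

Result:
  Finance: 3 distinct
  HR: 1 distinct
  Legal: 2 distinct
  Research: 2 distinct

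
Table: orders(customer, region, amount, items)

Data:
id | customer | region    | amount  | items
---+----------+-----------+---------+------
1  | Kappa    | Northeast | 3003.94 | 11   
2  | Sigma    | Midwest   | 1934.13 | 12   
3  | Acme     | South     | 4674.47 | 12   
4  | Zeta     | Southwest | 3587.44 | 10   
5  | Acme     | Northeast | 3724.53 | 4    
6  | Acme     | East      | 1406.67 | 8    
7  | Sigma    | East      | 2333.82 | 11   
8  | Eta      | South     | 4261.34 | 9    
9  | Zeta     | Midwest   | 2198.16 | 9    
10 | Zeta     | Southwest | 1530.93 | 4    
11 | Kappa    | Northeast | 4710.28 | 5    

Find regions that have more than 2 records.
SELECT region, COUNT(*) as cnt
FROM orders
GROUP BY region
HAVING COUNT(*) > 2

Result:
  Northeast: 3

Note: HAVING filters groups after aggregation, WHERE filters rows before.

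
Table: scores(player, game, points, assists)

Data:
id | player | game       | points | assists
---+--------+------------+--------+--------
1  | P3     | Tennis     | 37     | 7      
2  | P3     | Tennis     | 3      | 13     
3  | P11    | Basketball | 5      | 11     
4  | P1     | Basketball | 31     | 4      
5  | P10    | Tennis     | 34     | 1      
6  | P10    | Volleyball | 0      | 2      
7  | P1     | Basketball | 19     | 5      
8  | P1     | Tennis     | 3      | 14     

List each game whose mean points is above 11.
SELECT game, AVG(points)
FROM scores
GROUP BY game
HAVING AVG(points) > 11

Result:
  Basketball: avg=18.33
  Tennis: avg=19.25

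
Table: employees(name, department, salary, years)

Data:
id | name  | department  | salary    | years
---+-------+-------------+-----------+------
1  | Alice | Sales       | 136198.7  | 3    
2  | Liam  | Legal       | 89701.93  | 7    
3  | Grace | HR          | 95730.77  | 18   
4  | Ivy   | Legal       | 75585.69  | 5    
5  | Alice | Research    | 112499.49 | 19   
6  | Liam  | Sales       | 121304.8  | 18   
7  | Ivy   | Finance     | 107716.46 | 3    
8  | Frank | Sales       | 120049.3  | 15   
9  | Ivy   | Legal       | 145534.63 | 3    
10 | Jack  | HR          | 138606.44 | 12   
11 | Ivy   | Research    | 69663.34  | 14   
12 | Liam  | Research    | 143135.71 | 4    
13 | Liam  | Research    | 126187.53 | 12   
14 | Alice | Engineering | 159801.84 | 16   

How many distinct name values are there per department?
SELECT department, COUNT(DISTINCT name)
FROM employees
GROUP BY department

Result:
  Engineering: 1 distinct
  Finance: 1 distinct
  HR: 2 distinct
  Legal: 2 distinct
  Research: 3 distinct
  Sales: 3 distinct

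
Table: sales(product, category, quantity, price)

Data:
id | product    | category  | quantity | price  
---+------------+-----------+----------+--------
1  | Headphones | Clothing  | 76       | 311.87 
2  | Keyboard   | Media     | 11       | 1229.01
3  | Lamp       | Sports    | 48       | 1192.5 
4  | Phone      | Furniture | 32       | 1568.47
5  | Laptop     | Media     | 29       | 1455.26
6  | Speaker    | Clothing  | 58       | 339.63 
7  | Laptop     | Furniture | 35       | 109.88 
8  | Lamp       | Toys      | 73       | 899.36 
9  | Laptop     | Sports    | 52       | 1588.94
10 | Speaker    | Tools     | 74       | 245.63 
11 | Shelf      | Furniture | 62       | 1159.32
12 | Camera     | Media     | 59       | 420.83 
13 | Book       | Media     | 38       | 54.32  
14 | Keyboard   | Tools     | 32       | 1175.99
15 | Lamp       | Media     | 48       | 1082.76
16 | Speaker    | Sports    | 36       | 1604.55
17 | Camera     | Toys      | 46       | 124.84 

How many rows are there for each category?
SELECT category, COUNT(*) as count
FROM sales
GROUP BY category

Result:
  Clothing: 2
  Furniture: 3
  Media: 5
  Sports: 3
  Tools: 2
  Toys: 2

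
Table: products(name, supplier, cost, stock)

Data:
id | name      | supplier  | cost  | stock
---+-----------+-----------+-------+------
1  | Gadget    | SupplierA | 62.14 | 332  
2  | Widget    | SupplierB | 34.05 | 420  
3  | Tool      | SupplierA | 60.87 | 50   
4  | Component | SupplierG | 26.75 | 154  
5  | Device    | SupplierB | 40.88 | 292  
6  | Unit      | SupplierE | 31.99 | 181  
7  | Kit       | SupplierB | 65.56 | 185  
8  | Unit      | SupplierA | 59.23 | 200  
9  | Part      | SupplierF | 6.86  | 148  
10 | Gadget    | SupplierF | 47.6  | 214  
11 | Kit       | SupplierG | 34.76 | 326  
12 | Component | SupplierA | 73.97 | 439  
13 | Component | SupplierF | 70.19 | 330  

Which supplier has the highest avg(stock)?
SELECT supplier, AVG(stock) as val
FROM products
GROUP BY supplier
ORDER BY val DESC
LIMIT 1

Result: SupplierB with avg(stock) = 299.00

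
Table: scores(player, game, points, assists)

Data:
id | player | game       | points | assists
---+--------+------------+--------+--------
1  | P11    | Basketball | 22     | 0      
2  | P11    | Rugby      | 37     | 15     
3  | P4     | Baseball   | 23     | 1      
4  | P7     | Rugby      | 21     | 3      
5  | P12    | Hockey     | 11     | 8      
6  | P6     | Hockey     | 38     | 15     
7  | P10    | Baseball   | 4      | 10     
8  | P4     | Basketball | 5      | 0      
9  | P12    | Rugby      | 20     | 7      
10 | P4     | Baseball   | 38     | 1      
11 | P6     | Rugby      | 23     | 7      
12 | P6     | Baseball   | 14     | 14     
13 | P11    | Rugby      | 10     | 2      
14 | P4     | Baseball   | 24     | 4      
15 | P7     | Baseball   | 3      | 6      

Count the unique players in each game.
SELECT game, COUNT(DISTINCT player)
FROM scores
GROUP BY game

Result:
  Baseball: 4 distinct
  Basketball: 2 distinct
  Hockey: 2 distinct
  Rugby: 4 distinct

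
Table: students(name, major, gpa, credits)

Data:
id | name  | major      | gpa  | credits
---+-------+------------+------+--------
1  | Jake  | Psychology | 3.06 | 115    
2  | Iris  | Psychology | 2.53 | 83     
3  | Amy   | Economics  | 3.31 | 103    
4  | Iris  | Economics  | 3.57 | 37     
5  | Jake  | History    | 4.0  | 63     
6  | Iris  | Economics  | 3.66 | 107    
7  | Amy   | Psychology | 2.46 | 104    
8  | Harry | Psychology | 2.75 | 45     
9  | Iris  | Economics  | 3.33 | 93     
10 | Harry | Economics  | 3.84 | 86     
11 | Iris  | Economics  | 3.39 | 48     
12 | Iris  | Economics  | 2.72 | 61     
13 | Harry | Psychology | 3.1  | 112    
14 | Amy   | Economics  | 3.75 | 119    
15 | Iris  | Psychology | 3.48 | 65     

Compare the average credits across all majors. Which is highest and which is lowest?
SELECT major, AVG(credits)
FROM students
GROUP BY major
ORDER BY AVG(credits)

All groups:
  History: 63.00
  Economics: 81.75
  Psychology: 87.33

Highest: Psychology (87.33)
Lowest: History (63.00)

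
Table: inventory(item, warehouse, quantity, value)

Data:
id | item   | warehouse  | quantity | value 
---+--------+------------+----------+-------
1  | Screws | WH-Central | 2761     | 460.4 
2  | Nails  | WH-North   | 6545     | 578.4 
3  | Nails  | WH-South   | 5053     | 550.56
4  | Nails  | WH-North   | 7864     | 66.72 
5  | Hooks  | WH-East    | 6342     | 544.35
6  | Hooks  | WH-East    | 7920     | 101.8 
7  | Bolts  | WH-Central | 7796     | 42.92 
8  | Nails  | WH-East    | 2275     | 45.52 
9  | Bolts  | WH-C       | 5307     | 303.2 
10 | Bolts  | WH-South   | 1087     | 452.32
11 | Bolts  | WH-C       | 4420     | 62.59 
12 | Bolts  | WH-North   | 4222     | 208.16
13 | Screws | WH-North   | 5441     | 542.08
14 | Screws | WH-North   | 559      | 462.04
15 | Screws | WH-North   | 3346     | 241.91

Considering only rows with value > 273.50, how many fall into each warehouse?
SELECT warehouse, COUNT(*)
FROM inventory
WHERE value > 273.50
GROUP BY warehouse

Note: WHERE filters rows before grouping.

Result:
  WH-C: 1
  WH-Central: 1
  WH-East: 1
  WH-North: 3
  WH-South: 2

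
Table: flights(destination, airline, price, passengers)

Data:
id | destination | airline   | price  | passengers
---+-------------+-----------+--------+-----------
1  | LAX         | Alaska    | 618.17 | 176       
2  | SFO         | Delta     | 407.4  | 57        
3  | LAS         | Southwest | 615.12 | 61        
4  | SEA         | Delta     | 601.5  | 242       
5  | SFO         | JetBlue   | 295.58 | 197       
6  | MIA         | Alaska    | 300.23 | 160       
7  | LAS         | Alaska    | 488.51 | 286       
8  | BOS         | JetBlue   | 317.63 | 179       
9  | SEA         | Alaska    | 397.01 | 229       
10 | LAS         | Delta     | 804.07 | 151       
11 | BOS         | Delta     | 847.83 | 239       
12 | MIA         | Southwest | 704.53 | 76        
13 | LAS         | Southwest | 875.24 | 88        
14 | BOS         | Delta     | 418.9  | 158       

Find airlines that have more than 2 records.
SELECT airline, COUNT(*) as cnt
FROM flights
GROUP BY airline
HAVING COUNT(*) > 2

Result:
  Alaska: 4
  Delta: 5
  Southwest: 3

Note: HAVING filters groups after aggregation, WHERE filters rows before.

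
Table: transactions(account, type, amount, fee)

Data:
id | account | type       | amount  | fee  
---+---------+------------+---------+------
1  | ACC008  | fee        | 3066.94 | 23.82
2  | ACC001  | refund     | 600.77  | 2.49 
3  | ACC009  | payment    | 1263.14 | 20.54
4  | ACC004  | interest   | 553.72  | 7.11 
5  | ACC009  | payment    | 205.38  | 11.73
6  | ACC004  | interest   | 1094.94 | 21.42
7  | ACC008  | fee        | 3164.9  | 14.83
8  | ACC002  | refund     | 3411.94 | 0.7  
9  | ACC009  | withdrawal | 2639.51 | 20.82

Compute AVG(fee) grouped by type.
SELECT type, AVG(fee) as result
FROM transactions
GROUP BY type

Result:
  fee: 19.33
  interest: 14.27
  payment: 16.14
  refund: 1.60
  withdrawal: 20.82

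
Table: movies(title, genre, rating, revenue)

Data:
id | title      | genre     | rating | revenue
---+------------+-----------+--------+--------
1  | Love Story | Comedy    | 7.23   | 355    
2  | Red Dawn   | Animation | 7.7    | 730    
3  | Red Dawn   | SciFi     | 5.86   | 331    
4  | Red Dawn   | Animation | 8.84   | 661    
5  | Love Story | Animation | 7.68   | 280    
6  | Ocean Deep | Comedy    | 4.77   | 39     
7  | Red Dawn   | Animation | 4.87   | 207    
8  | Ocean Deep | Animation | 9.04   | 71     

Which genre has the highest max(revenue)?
SELECT genre, MAX(revenue) as val
FROM movies
GROUP BY genre
ORDER BY val DESC
LIMIT 1

Result: Animation with max(revenue) = 730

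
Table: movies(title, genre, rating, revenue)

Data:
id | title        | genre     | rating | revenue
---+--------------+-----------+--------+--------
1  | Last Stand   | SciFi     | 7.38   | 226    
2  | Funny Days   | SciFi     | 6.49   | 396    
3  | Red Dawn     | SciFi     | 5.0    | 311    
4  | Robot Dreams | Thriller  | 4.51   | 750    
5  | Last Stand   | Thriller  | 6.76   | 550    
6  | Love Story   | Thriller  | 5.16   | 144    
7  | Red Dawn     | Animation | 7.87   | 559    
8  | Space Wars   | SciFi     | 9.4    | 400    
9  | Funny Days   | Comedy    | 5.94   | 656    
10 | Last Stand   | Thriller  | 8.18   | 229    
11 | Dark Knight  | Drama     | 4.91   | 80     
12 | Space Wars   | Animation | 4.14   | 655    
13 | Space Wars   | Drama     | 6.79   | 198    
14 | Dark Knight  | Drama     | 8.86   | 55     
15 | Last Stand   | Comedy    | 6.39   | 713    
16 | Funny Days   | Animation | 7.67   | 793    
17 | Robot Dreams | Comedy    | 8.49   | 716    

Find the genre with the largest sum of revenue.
SELECT genre, SUM(revenue) as val
FROM movies
GROUP BY genre
ORDER BY val DESC
LIMIT 1

Result: Comedy with sum(revenue) = 2085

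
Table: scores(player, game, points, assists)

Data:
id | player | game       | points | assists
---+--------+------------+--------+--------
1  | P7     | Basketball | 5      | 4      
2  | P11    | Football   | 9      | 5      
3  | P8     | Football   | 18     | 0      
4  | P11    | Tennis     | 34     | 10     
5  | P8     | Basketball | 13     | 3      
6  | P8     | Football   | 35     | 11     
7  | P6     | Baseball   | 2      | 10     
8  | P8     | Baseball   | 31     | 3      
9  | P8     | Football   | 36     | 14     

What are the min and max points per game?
SELECT game, MIN(points), MAX(points)
FROM scores
GROUP BY game

Result:
  Baseball: min=2, max=31
  Basketball: min=5, max=13
  Football: min=9, max=36
  Tennis: min=34, max=34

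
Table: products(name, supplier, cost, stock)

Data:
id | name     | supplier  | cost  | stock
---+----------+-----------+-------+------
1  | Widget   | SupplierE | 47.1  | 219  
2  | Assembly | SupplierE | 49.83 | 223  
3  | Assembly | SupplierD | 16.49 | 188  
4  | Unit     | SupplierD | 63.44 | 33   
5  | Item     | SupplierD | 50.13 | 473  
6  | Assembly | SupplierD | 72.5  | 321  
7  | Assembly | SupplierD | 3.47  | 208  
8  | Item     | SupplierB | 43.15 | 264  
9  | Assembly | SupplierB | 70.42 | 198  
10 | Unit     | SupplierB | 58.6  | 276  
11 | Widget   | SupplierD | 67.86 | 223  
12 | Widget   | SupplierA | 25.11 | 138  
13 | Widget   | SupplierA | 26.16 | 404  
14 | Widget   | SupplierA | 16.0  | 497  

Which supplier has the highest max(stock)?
SELECT supplier, MAX(stock) as val
FROM products
GROUP BY supplier
ORDER BY val DESC
LIMIT 1

Result: SupplierA with max(stock) = 497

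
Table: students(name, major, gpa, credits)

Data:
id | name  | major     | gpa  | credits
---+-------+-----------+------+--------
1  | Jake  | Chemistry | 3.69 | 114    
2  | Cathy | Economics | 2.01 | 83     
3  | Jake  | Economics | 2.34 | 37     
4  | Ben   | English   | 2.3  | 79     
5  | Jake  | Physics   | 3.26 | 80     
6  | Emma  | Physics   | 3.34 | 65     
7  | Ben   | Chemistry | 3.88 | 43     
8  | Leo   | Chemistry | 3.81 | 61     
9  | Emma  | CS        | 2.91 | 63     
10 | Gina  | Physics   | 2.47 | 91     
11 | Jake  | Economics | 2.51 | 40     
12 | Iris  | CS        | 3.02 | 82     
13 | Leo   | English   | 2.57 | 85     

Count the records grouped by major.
SELECT major, COUNT(*) as count
FROM students
GROUP BY major

Result:
  CS: 2
  Chemistry: 3
  Economics: 3
  English: 2
  Physics: 3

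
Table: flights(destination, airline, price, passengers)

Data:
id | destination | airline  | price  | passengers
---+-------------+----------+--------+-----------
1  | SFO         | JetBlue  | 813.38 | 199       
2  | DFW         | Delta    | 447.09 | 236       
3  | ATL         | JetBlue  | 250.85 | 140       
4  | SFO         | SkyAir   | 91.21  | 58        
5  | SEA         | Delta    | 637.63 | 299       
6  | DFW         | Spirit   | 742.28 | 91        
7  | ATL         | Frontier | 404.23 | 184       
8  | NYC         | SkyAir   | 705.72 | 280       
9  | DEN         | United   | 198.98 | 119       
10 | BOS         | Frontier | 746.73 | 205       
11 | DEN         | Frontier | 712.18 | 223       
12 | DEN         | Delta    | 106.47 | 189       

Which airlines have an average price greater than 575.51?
SELECT airline, AVG(price)
FROM flights
GROUP BY airline
HAVING AVG(price) > 575.51

Result:
  Frontier: avg=621.05
  Spirit: avg=742.28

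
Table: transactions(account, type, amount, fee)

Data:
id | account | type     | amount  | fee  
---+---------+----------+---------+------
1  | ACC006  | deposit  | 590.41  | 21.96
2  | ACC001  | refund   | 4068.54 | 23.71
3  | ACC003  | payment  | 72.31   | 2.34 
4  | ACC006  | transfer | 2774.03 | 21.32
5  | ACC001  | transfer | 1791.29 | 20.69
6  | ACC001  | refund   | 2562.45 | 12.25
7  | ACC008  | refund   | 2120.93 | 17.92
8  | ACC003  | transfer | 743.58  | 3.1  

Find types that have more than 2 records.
SELECT type, COUNT(*) as cnt
FROM transactions
GROUP BY type
HAVING COUNT(*) > 2

Result:
  refund: 3
  transfer: 3

Note: HAVING filters groups after aggregation, WHERE filters rows before.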